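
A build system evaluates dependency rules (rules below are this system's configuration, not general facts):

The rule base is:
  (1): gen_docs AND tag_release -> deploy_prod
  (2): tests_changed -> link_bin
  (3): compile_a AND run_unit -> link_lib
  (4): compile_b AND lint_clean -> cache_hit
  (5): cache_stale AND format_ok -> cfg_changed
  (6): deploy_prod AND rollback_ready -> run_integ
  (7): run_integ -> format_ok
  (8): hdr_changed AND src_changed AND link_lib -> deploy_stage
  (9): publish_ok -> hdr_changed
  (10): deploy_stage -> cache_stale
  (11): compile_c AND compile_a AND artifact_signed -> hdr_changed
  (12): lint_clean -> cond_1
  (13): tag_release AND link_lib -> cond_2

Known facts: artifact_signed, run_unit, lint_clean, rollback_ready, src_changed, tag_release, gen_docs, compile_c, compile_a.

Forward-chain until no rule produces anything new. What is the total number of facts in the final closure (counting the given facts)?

Round 1 fires (1), (3), (11), (12), giving deploy_prod, link_lib, hdr_changed, cond_1.
Round 2 fires (6), (8), (13), giving run_integ, deploy_stage, cond_2.
Round 3 fires (7), (10), giving format_ok, cache_stale.
Round 4 fires (5), giving cfg_changed.
Closure: {artifact_signed, cache_stale, cfg_changed, compile_a, compile_c, cond_1, cond_2, deploy_prod, deploy_stage, format_ok, gen_docs, hdr_changed, link_lib, lint_clean, rollback_ready, run_integ, run_unit, src_changed, tag_release} — 19 facts.

19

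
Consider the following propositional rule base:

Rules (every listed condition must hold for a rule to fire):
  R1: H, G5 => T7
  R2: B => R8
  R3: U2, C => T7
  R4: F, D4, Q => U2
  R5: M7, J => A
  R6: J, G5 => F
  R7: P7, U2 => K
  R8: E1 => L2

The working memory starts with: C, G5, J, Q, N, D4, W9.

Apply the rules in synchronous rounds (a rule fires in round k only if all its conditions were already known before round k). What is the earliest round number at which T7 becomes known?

Round 1: R6 [J, G5 => F]. New: F.
Round 2: R4 [F, D4, Q => U2]. New: U2.
Round 3: R3 [U2, C => T7]. New: T7.
T7 first appears in round 3.

3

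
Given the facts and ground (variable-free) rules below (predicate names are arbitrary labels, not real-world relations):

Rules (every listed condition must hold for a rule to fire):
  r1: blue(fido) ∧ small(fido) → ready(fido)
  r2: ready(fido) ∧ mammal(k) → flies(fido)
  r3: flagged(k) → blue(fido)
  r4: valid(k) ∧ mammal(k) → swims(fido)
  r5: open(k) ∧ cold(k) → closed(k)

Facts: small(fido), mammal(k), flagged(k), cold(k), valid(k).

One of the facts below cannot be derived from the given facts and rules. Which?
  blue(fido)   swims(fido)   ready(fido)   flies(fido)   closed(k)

Round 1: r3 [flagged(k) → blue(fido)]; r4 [valid(k) ∧ mammal(k) → swims(fido)]. Adds blue(fido), swims(fido).
Round 2: r1 [blue(fido) ∧ small(fido) → ready(fido)]. Adds ready(fido).
Round 3: r2 [ready(fido) ∧ mammal(k) → flies(fido)]. Adds flies(fido).
Derived: swims(fido) (round 1), blue(fido) (round 1), flies(fido) (round 3), ready(fido) (round 2). closed(k) never appears in any round.

closed(k)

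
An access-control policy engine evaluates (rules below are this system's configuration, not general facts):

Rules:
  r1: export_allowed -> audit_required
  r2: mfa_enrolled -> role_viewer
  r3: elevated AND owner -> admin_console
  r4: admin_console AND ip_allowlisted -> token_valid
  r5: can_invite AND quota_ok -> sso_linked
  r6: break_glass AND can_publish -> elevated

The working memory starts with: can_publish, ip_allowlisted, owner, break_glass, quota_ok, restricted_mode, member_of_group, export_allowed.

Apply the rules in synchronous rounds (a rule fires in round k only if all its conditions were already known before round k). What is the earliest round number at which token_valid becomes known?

Round 1: r1 [export_allowed -> audit_required]; r6 [break_glass AND can_publish -> elevated]. Adds audit_required, elevated.
Round 2: r3 [elevated AND owner -> admin_console]. Adds admin_console.
Round 3: r4 [admin_console AND ip_allowlisted -> token_valid]. Adds token_valid.
token_valid first appears in round 3.

3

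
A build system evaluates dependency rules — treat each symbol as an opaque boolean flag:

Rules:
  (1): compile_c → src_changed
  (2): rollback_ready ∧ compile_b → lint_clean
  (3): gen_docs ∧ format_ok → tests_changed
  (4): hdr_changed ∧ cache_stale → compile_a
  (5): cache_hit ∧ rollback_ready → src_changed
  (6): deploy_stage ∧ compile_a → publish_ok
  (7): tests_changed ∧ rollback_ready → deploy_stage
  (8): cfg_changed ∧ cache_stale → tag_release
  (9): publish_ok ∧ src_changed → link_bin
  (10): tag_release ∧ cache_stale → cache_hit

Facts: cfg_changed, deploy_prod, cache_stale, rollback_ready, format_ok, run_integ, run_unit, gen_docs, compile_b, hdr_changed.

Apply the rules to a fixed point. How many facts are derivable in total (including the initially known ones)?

Round 1: (2) [rollback_ready ∧ compile_b → lint_clean]; (3) [gen_docs ∧ format_ok → tests_changed]; (4) [hdr_changed ∧ cache_stale → compile_a]; (8) [cfg_changed ∧ cache_stale → tag_release]. Adds lint_clean, tests_changed, compile_a, tag_release.
Round 2: (7) [tests_changed ∧ rollback_ready → deploy_stage]; (10) [tag_release ∧ cache_stale → cache_hit]. Adds deploy_stage, cache_hit.
Round 3: (5) [cache_hit ∧ rollback_ready → src_changed]; (6) [deploy_stage ∧ compile_a → publish_ok]. Adds src_changed, publish_ok.
Round 4: (9) [publish_ok ∧ src_changed → link_bin]. Adds link_bin.
Closure: {cache_hit, cache_stale, cfg_changed, compile_a, compile_b, deploy_prod, deploy_stage, format_ok, gen_docs, hdr_changed, link_bin, lint_clean, publish_ok, rollback_ready, run_integ, run_unit, src_changed, tag_release, tests_changed} — 19 facts.

19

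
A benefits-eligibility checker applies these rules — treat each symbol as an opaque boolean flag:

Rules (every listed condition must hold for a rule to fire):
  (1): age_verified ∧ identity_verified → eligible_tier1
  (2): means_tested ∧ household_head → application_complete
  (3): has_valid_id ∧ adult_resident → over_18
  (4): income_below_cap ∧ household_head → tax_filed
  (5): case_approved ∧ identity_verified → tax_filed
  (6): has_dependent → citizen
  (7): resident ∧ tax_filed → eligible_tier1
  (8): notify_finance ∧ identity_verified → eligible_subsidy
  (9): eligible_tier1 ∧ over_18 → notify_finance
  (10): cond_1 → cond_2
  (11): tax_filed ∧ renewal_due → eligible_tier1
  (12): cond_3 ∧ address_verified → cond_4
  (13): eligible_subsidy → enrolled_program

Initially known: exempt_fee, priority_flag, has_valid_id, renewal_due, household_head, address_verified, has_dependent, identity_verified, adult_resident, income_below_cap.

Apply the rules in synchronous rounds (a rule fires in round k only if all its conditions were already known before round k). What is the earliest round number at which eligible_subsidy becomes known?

Round 1 fires (3), (4), (6), giving over_18, tax_filed, citizen.
Round 2 fires (11), giving eligible_tier1.
Round 3 fires (9), giving notify_finance.
Round 4 fires (8), giving eligible_subsidy.
eligible_subsidy first appears in round 4.

4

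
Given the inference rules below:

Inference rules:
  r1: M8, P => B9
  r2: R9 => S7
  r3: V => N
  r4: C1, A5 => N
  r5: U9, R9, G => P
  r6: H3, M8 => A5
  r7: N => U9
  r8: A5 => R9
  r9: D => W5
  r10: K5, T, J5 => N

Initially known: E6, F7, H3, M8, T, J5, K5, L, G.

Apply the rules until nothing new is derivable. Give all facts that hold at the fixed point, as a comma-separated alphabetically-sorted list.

A5, B9, E6, F7, G, H3, J5, K5, L, M8, N, P, R9, S7, T, U9

[1] r6 [H3, M8 => A5]; r10 [K5, T, J5 => N]. ⇒ new: A5, N.
[2] r7 [N => U9]; r8 [A5 => R9]. ⇒ new: U9, R9.
[3] r2 [R9 => S7]; r5 [U9, R9, G => P]. ⇒ new: S7, P.
[4] r1 [M8, P => B9]. ⇒ new: B9.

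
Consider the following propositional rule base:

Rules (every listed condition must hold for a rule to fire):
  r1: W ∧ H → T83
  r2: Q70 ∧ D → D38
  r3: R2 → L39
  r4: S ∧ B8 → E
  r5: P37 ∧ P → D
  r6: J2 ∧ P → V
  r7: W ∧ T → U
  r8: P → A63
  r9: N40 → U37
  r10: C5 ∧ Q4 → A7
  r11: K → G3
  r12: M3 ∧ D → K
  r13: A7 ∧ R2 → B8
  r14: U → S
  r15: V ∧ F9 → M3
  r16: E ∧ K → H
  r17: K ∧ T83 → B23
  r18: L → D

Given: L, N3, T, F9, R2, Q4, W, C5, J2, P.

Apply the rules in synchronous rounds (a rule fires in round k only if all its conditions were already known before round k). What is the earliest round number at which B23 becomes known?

6

[1] r3 [R2 → L39]; r6 [J2 ∧ P → V]; r7 [W ∧ T → U]; r8 [P → A63]; r10 [C5 ∧ Q4 → A7]; r18 [L → D]. ⇒ new: L39, V, U, A63, A7, D.
[2] r13 [A7 ∧ R2 → B8]; r14 [U → S]; r15 [V ∧ F9 → M3]. ⇒ new: B8, S, M3.
[3] r4 [S ∧ B8 → E]; r12 [M3 ∧ D → K]. ⇒ new: E, K.
[4] r11 [K → G3]; r16 [E ∧ K → H]. ⇒ new: G3, H.
[5] r1 [W ∧ H → T83]. ⇒ new: T83.
[6] r17 [K ∧ T83 → B23]. ⇒ new: B23.
B23 first appears in round 6.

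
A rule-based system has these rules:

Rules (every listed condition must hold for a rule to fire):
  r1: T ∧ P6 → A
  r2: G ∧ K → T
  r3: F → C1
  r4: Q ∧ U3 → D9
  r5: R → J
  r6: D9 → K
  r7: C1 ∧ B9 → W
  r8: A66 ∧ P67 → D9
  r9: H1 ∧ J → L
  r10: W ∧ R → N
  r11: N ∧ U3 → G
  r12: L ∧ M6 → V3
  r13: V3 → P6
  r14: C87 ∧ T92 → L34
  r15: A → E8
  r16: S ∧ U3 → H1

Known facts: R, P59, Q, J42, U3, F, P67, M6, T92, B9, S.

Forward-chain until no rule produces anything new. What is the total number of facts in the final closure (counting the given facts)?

25

Round 1: r3 [F → C1]; r4 [Q ∧ U3 → D9]; r5 [R → J]; r16 [S ∧ U3 → H1]. New: C1, D9, J, H1.
Round 2: r6 [D9 → K]; r7 [C1 ∧ B9 → W]; r9 [H1 ∧ J → L]. New: K, W, L.
Round 3: r10 [W ∧ R → N]; r12 [L ∧ M6 → V3]. New: N, V3.
Round 4: r11 [N ∧ U3 → G]; r13 [V3 → P6]. New: G, P6.
Round 5: r2 [G ∧ K → T]. New: T.
Round 6: r1 [T ∧ P6 → A]. New: A.
Round 7: r15 [A → E8]. New: E8.
Closure: {A, B9, C1, D9, E8, F, G, H1, J, J42, K, L, M6, N, P59, P6, P67, Q, R, S, T, T92, U3, V3, W} — 25 facts.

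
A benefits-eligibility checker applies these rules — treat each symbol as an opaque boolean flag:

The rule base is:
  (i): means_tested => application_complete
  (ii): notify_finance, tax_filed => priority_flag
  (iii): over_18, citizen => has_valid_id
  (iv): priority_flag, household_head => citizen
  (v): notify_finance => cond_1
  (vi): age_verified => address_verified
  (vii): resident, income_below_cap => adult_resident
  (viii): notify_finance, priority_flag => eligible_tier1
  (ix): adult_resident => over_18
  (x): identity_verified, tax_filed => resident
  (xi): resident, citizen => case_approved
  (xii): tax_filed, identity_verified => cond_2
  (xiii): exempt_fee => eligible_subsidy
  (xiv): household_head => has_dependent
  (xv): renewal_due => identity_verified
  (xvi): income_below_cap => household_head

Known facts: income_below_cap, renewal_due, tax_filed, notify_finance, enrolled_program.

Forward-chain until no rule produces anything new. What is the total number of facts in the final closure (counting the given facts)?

18

Round 1 fires (ii), (v), (xv), (xvi), giving priority_flag, cond_1, identity_verified, household_head.
Round 2 fires (iv), (viii), (x), (xii), (xiv), giving citizen, eligible_tier1, resident, cond_2, has_dependent.
Round 3 fires (vii), (xi), giving adult_resident, case_approved.
Round 4 fires (ix), giving over_18.
Round 5 fires (iii), giving has_valid_id.
Closure: {adult_resident, case_approved, citizen, cond_1, cond_2, eligible_tier1, enrolled_program, has_dependent, has_valid_id, household_head, identity_verified, income_below_cap, notify_finance, over_18, priority_flag, renewal_due, resident, tax_filed} — 18 facts.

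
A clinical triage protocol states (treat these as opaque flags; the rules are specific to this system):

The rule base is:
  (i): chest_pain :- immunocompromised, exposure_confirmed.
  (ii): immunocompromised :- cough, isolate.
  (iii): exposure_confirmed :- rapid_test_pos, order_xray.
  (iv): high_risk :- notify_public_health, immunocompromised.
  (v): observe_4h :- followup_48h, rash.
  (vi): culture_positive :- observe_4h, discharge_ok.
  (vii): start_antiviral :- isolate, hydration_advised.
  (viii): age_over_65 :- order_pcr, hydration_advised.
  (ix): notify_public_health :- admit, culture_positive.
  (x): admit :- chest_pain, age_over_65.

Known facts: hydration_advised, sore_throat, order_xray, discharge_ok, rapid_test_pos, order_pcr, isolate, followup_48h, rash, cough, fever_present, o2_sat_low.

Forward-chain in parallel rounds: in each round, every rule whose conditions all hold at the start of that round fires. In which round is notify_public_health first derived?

Round 1 fires (ii), (iii), (v), (vii), (viii), giving immunocompromised, exposure_confirmed, observe_4h, start_antiviral, age_over_65.
Round 2 fires (i), (vi), giving chest_pain, culture_positive.
Round 3 fires (x), giving admit.
Round 4 fires (ix), giving notify_public_health.
notify_public_health first appears in round 4.

4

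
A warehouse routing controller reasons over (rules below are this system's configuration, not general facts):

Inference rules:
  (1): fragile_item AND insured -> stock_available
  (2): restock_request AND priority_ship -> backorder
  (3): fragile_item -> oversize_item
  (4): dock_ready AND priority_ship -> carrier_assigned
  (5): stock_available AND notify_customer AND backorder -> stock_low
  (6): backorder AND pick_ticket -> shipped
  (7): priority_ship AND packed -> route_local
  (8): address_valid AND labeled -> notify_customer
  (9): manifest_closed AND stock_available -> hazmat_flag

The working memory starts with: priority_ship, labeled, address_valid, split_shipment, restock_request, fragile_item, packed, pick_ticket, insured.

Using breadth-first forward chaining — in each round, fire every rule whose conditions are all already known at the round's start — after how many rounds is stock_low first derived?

2

Round 1: (1) [fragile_item AND insured -> stock_available]; (2) [restock_request AND priority_ship -> backorder]; (3) [fragile_item -> oversize_item]; (7) [priority_ship AND packed -> route_local]; (8) [address_valid AND labeled -> notify_customer]. Adds stock_available, backorder, oversize_item, route_local, notify_customer.
Round 2: (5) [stock_available AND notify_customer AND backorder -> stock_low]; (6) [backorder AND pick_ticket -> shipped]. Adds stock_low, shipped.
stock_low first appears in round 2.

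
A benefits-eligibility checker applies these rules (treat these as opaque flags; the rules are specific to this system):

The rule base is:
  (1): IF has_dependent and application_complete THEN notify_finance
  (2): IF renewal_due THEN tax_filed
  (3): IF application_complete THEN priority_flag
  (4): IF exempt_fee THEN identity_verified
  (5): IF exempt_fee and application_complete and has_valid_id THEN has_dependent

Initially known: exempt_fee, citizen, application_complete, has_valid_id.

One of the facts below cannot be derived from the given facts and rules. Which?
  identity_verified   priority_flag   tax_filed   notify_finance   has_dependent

tax_filed

Round 1 fires (3), (4), (5), giving priority_flag, identity_verified, has_dependent.
Round 2 fires (1), giving notify_finance.
Derived: identity_verified (round 1), notify_finance (round 2), has_dependent (round 1), priority_flag (round 1). tax_filed never appears in any round.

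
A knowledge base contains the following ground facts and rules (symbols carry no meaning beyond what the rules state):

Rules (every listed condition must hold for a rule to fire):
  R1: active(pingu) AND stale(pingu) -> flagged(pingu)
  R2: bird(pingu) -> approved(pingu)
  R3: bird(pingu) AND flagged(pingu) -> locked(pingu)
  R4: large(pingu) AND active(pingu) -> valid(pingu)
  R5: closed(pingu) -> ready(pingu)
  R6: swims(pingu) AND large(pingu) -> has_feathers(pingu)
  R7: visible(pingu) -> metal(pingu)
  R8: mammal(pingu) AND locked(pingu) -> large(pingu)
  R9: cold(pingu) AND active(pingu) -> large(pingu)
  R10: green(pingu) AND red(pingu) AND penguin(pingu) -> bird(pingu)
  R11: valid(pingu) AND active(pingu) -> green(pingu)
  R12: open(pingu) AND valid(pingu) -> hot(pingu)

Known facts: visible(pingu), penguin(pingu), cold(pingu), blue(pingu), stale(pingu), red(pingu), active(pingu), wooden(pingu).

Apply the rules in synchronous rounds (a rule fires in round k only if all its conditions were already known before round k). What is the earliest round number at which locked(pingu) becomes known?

5

Round 1: R1 [active(pingu) AND stale(pingu) -> flagged(pingu)]; R7 [visible(pingu) -> metal(pingu)]; R9 [cold(pingu) AND active(pingu) -> large(pingu)]. New: flagged(pingu), metal(pingu), large(pingu).
Round 2: R4 [large(pingu) AND active(pingu) -> valid(pingu)]. New: valid(pingu).
Round 3: R11 [valid(pingu) AND active(pingu) -> green(pingu)]. New: green(pingu).
Round 4: R10 [green(pingu) AND red(pingu) AND penguin(pingu) -> bird(pingu)]. New: bird(pingu).
Round 5: R2 [bird(pingu) -> approved(pingu)]; R3 [bird(pingu) AND flagged(pingu) -> locked(pingu)]. New: approved(pingu), locked(pingu).
locked(pingu) first appears in round 5.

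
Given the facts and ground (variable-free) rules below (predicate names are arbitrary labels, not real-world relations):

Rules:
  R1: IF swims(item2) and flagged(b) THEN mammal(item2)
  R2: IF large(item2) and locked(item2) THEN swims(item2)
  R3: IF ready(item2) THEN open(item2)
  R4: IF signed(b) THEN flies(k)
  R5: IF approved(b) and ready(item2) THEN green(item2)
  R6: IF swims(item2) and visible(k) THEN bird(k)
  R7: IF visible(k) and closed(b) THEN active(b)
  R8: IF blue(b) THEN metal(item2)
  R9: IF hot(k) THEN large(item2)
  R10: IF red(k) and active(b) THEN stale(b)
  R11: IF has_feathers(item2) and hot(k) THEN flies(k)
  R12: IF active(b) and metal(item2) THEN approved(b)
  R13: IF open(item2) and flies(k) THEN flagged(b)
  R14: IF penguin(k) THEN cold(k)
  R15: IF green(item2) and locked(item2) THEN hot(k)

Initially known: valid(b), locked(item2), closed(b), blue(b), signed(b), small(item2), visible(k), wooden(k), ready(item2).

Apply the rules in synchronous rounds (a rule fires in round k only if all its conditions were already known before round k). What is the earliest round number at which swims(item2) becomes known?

[1] R3 [IF ready(item2) THEN open(item2)]; R4 [IF signed(b) THEN flies(k)]; R7 [IF visible(k) and closed(b) THEN active(b)]; R8 [IF blue(b) THEN metal(item2)]. ⇒ new: open(item2), flies(k), active(b), metal(item2).
[2] R12 [IF active(b) and metal(item2) THEN approved(b)]; R13 [IF open(item2) and flies(k) THEN flagged(b)]. ⇒ new: approved(b), flagged(b).
[3] R5 [IF approved(b) and ready(item2) THEN green(item2)]. ⇒ new: green(item2).
[4] R15 [IF green(item2) and locked(item2) THEN hot(k)]. ⇒ new: hot(k).
[5] R9 [IF hot(k) THEN large(item2)]. ⇒ new: large(item2).
[6] R2 [IF large(item2) and locked(item2) THEN swims(item2)]. ⇒ new: swims(item2).
swims(item2) first appears in round 6.

6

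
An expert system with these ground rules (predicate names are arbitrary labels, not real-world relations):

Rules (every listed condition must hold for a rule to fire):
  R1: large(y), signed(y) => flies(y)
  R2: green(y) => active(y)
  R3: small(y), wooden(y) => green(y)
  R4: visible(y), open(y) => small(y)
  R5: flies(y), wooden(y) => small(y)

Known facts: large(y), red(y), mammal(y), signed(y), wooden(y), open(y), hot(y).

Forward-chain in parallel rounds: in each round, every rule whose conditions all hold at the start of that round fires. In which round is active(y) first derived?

4

[1] R1 [large(y), signed(y) => flies(y)]. ⇒ new: flies(y).
[2] R5 [flies(y), wooden(y) => small(y)]. ⇒ new: small(y).
[3] R3 [small(y), wooden(y) => green(y)]. ⇒ new: green(y).
[4] R2 [green(y) => active(y)]. ⇒ new: active(y).
active(y) first appears in round 4.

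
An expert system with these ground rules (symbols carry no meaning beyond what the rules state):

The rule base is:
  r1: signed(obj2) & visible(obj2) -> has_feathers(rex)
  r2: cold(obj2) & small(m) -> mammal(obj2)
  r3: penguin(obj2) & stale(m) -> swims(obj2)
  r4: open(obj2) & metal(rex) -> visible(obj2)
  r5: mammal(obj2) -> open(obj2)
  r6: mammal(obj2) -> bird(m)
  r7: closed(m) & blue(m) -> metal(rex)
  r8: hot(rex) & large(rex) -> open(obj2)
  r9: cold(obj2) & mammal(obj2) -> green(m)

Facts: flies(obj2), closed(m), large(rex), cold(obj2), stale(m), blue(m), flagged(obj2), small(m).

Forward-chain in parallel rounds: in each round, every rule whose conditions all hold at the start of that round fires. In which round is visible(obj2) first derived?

Round 1: r2 [cold(obj2) & small(m) -> mammal(obj2)]; r7 [closed(m) & blue(m) -> metal(rex)]. Adds mammal(obj2), metal(rex).
Round 2: r5 [mammal(obj2) -> open(obj2)]; r6 [mammal(obj2) -> bird(m)]; r9 [cold(obj2) & mammal(obj2) -> green(m)]. Adds open(obj2), bird(m), green(m).
Round 3: r4 [open(obj2) & metal(rex) -> visible(obj2)]. Adds visible(obj2).
visible(obj2) first appears in round 3.

3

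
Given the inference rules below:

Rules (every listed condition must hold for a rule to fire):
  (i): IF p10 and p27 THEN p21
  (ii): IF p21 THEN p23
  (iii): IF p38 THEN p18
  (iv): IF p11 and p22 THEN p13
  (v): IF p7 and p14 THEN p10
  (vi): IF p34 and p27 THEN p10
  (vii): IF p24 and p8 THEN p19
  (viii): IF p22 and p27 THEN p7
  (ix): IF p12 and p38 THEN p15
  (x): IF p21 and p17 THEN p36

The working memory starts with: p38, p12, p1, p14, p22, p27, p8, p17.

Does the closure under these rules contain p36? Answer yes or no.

[1] (iii) [IF p38 THEN p18]; (viii) [IF p22 and p27 THEN p7]; (ix) [IF p12 and p38 THEN p15]. ⇒ new: p18, p7, p15.
[2] (v) [IF p7 and p14 THEN p10]. ⇒ new: p10.
[3] (i) [IF p10 and p27 THEN p21]. ⇒ new: p21.
[4] (ii) [IF p21 THEN p23]; (x) [IF p21 and p17 THEN p36]. ⇒ new: p23, p36.
p36 appears in round 4, so it is derivable.

yes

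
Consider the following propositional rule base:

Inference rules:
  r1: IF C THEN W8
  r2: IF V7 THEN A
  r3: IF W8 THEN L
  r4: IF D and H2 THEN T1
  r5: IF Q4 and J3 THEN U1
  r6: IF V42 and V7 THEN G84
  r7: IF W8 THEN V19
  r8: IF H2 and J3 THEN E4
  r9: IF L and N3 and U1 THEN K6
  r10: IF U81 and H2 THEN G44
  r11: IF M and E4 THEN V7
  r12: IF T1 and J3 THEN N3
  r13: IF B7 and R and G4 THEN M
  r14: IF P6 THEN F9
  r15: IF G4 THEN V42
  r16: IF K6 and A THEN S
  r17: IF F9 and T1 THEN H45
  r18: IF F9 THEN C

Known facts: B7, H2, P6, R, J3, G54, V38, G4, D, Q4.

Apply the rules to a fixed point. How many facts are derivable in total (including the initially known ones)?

Round 1 — r4, r5, r8, r13, r14, r15, derive T1, U1, E4, M, F9, V42.
Round 2 — r11, r12, r17, r18, derive V7, N3, H45, C.
Round 3 — r1, r2, r6, derive W8, A, G84.
Round 4 — r3, r7, derive L, V19.
Round 5 — r9, derive K6.
Round 6 — r16, derive S.
Closure: {A, B7, C, D, E4, F9, G4, G54, G84, H2, H45, J3, K6, L, M, N3, P6, Q4, R, S, T1, U1, V19, V38, V42, V7, W8} — 27 facts.

27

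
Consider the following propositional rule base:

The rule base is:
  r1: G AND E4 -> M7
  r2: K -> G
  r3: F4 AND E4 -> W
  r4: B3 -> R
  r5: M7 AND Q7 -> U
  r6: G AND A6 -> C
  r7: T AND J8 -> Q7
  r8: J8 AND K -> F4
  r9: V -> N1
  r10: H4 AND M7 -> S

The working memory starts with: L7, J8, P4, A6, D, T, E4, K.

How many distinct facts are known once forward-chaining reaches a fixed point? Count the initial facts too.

Round 1 — r2, r7, r8, derive G, Q7, F4.
Round 2 — r1, r3, r6, derive M7, W, C.
Round 3 — r5, derive U.
Closure: {A6, C, D, E4, F4, G, J8, K, L7, M7, P4, Q7, T, U, W} — 15 facts.

15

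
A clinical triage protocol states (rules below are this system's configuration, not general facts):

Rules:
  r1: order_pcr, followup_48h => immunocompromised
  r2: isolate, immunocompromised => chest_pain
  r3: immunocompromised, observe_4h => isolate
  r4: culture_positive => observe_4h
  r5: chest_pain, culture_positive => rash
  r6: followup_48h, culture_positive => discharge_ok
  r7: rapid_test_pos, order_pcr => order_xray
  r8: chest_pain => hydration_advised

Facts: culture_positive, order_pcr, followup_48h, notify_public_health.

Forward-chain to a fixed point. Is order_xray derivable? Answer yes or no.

no

Round 1 fires r1, r4, r6, giving immunocompromised, observe_4h, discharge_ok.
Round 2 fires r3, giving isolate.
Round 3 fires r2, giving chest_pain.
Round 4 fires r5, r8, giving rash, hydration_advised.
Fixed point reached. order_xray is concluded only by r7; r7 needs rapid_test_pos (never derived).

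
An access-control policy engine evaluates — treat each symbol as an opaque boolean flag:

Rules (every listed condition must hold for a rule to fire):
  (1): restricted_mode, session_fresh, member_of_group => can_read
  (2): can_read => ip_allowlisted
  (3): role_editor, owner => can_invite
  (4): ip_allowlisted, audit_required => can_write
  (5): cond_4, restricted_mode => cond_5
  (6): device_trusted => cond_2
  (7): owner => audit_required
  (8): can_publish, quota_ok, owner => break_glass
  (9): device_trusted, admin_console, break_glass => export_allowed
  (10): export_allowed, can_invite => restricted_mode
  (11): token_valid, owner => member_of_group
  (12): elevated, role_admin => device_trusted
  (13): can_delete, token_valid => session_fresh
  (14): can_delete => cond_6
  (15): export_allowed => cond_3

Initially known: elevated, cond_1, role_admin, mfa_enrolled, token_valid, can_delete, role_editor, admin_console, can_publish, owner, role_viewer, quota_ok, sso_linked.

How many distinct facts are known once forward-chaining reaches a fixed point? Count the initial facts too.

27

[1] (3) [role_editor, owner => can_invite]; (7) [owner => audit_required]; (8) [can_publish, quota_ok, owner => break_glass]; (11) [token_valid, owner => member_of_group]; (12) [elevated, role_admin => device_trusted]; (13) [can_delete, token_valid => session_fresh]; (14) [can_delete => cond_6]. ⇒ new: can_invite, audit_required, break_glass, member_of_group, device_trusted, session_fresh, cond_6.
[2] (6) [device_trusted => cond_2]; (9) [device_trusted, admin_console, break_glass => export_allowed]. ⇒ new: cond_2, export_allowed.
[3] (10) [export_allowed, can_invite => restricted_mode]; (15) [export_allowed => cond_3]. ⇒ new: restricted_mode, cond_3.
[4] (1) [restricted_mode, session_fresh, member_of_group => can_read]. ⇒ new: can_read.
[5] (2) [can_read => ip_allowlisted]. ⇒ new: ip_allowlisted.
[6] (4) [ip_allowlisted, audit_required => can_write]. ⇒ new: can_write.
Closure: {admin_console, audit_required, break_glass, can_delete, can_invite, can_publish, can_read, can_write, cond_1, cond_2, cond_3, cond_6, device_trusted, elevated, export_allowed, ip_allowlisted, member_of_group, mfa_enrolled, owner, quota_ok, restricted_mode, role_admin, role_editor, role_viewer, session_fresh, sso_linked, token_valid} — 27 facts.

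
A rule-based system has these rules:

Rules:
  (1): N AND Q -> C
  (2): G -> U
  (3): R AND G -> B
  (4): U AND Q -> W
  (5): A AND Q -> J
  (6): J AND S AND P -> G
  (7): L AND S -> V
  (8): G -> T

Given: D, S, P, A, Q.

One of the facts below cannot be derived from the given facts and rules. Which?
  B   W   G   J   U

Round 1 fires (5), giving J.
Round 2 fires (6), giving G.
Round 3 fires (2), (8), giving U, T.
Round 4 fires (4), giving W.
Derived: W (round 4), J (round 1), G (round 2), U (round 3). B never appears in any round.

B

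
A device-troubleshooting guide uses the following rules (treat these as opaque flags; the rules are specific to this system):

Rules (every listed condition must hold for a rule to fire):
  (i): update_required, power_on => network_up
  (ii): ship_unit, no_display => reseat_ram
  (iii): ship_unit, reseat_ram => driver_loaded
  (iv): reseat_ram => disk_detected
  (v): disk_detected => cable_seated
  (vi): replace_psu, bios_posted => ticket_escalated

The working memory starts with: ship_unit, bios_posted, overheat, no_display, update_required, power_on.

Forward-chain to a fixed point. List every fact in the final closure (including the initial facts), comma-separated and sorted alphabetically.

[1] (i) [update_required, power_on => network_up]; (ii) [ship_unit, no_display => reseat_ram]. ⇒ new: network_up, reseat_ram.
[2] (iii) [ship_unit, reseat_ram => driver_loaded]; (iv) [reseat_ram => disk_detected]. ⇒ new: driver_loaded, disk_detected.
[3] (v) [disk_detected => cable_seated]. ⇒ new: cable_seated.

bios_posted, cable_seated, disk_detected, driver_loaded, network_up, no_display, overheat, power_on, reseat_ram, ship_unit, update_required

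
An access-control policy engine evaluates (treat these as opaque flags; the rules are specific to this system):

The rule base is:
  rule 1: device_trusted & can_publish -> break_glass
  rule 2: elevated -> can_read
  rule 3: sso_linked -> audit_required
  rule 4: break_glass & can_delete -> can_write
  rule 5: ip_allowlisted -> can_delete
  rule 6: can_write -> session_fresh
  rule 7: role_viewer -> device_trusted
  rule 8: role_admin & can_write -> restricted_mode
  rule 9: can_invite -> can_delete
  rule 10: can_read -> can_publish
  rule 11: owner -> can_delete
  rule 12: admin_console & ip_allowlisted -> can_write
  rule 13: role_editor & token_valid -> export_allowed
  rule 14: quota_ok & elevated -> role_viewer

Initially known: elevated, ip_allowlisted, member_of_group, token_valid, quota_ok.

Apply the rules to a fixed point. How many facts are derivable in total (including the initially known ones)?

[1] rule 2 [elevated -> can_read]; rule 5 [ip_allowlisted -> can_delete]; rule 14 [quota_ok & elevated -> role_viewer]. ⇒ new: can_read, can_delete, role_viewer.
[2] rule 7 [role_viewer -> device_trusted]; rule 10 [can_read -> can_publish]. ⇒ new: device_trusted, can_publish.
[3] rule 1 [device_trusted & can_publish -> break_glass]. ⇒ new: break_glass.
[4] rule 4 [break_glass & can_delete -> can_write]. ⇒ new: can_write.
[5] rule 6 [can_write -> session_fresh]. ⇒ new: session_fresh.
Closure: {break_glass, can_delete, can_publish, can_read, can_write, device_trusted, elevated, ip_allowlisted, member_of_group, quota_ok, role_viewer, session_fresh, token_valid} — 13 facts.

13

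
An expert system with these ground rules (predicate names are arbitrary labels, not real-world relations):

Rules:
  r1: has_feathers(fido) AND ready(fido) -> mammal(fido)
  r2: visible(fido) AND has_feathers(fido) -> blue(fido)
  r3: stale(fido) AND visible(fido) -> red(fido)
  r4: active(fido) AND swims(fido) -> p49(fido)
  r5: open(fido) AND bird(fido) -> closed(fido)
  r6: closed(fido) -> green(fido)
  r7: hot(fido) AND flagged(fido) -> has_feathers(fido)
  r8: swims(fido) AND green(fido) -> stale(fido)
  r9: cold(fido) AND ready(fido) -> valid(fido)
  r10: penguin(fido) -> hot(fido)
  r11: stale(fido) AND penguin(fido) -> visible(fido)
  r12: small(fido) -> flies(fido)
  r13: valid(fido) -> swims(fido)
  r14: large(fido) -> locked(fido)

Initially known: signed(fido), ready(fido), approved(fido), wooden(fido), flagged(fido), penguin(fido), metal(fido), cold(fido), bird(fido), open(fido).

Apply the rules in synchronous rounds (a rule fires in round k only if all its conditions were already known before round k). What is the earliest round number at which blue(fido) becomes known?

Round 1: r5 [open(fido) AND bird(fido) -> closed(fido)]; r9 [cold(fido) AND ready(fido) -> valid(fido)]; r10 [penguin(fido) -> hot(fido)]. New: closed(fido), valid(fido), hot(fido).
Round 2: r6 [closed(fido) -> green(fido)]; r7 [hot(fido) AND flagged(fido) -> has_feathers(fido)]; r13 [valid(fido) -> swims(fido)]. New: green(fido), has_feathers(fido), swims(fido).
Round 3: r1 [has_feathers(fido) AND ready(fido) -> mammal(fido)]; r8 [swims(fido) AND green(fido) -> stale(fido)]. New: mammal(fido), stale(fido).
Round 4: r11 [stale(fido) AND penguin(fido) -> visible(fido)]. New: visible(fido).
Round 5: r2 [visible(fido) AND has_feathers(fido) -> blue(fido)]; r3 [stale(fido) AND visible(fido) -> red(fido)]. New: blue(fido), red(fido).
blue(fido) first appears in round 5.

5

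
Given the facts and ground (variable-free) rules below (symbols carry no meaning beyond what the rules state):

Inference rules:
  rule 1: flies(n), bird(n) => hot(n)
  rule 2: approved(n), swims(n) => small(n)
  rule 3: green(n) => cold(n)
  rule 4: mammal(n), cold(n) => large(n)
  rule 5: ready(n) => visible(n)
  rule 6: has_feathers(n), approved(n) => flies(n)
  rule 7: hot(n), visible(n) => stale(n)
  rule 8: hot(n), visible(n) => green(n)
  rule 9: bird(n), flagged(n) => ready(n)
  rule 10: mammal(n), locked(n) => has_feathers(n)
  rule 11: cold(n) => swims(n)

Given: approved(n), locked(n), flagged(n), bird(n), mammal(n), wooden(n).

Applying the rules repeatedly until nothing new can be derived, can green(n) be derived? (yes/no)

yes

[1] rule 9 [bird(n), flagged(n) => ready(n)]; rule 10 [mammal(n), locked(n) => has_feathers(n)]. ⇒ new: ready(n), has_feathers(n).
[2] rule 5 [ready(n) => visible(n)]; rule 6 [has_feathers(n), approved(n) => flies(n)]. ⇒ new: visible(n), flies(n).
[3] rule 1 [flies(n), bird(n) => hot(n)]. ⇒ new: hot(n).
[4] rule 7 [hot(n), visible(n) => stale(n)]; rule 8 [hot(n), visible(n) => green(n)]. ⇒ new: stale(n), green(n).
[5] rule 3 [green(n) => cold(n)]. ⇒ new: cold(n).
[6] rule 4 [mammal(n), cold(n) => large(n)]; rule 11 [cold(n) => swims(n)]. ⇒ new: large(n), swims(n).
[7] rule 2 [approved(n), swims(n) => small(n)]. ⇒ new: small(n).
green(n) appears in round 4, so it is derivable.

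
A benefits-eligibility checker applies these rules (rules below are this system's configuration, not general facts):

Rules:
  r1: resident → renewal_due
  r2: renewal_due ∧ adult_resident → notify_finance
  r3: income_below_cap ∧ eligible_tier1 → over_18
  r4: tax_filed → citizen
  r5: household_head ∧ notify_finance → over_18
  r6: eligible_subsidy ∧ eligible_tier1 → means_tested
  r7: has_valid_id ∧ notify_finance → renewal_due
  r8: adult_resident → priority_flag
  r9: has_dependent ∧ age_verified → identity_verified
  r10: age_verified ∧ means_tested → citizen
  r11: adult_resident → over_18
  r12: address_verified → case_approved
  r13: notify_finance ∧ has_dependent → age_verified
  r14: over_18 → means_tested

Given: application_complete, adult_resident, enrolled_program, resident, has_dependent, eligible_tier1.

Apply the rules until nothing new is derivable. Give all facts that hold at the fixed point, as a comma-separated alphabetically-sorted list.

adult_resident, age_verified, application_complete, citizen, eligible_tier1, enrolled_program, has_dependent, identity_verified, means_tested, notify_finance, over_18, priority_flag, renewal_due, resident

Round 1 — r1, r8, r11, derive renewal_due, priority_flag, over_18.
Round 2 — r2, r14, derive notify_finance, means_tested.
Round 3 — r13, derive age_verified.
Round 4 — r9, r10, derive identity_verified, citizen.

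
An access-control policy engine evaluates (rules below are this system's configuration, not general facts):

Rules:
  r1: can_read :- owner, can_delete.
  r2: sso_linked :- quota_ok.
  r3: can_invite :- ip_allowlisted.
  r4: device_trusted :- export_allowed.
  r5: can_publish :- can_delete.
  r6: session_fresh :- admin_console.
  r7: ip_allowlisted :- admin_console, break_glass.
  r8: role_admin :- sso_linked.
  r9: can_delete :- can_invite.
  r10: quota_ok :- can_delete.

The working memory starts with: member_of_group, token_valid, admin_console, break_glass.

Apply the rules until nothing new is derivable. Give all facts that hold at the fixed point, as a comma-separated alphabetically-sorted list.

admin_console, break_glass, can_delete, can_invite, can_publish, ip_allowlisted, member_of_group, quota_ok, role_admin, session_fresh, sso_linked, token_valid

[1] r6 [session_fresh :- admin_console.]; r7 [ip_allowlisted :- admin_console, break_glass.]. ⇒ new: session_fresh, ip_allowlisted.
[2] r3 [can_invite :- ip_allowlisted.]. ⇒ new: can_invite.
[3] r9 [can_delete :- can_invite.]. ⇒ new: can_delete.
[4] r5 [can_publish :- can_delete.]; r10 [quota_ok :- can_delete.]. ⇒ new: can_publish, quota_ok.
[5] r2 [sso_linked :- quota_ok.]. ⇒ new: sso_linked.
[6] r8 [role_admin :- sso_linked.]. ⇒ new: role_admin.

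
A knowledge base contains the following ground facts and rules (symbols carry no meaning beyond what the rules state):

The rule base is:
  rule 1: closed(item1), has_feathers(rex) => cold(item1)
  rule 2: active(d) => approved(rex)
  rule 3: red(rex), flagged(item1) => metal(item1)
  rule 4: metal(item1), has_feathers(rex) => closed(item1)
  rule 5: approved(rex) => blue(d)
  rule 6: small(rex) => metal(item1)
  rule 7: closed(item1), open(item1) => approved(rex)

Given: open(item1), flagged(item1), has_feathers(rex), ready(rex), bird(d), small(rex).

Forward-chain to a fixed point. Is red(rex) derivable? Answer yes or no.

no

Round 1 — rule 6, derive metal(item1).
Round 2 — rule 4, derive closed(item1).
Round 3 — rule 1, rule 7, derive cold(item1), approved(rex).
Round 4 — rule 5, derive blue(d).
Fixed point reached. No rule has red(rex) as a consequent, and it is not given.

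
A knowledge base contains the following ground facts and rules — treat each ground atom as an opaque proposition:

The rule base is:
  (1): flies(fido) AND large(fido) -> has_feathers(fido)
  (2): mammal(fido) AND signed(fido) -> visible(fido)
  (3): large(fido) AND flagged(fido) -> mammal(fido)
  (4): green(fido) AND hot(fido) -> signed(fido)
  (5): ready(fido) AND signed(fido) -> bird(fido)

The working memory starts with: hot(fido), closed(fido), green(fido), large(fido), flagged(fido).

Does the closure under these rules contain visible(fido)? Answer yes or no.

Round 1 fires (3), (4), giving mammal(fido), signed(fido).
Round 2 fires (2), giving visible(fido).
visible(fido) appears in round 2, so it is derivable.

yes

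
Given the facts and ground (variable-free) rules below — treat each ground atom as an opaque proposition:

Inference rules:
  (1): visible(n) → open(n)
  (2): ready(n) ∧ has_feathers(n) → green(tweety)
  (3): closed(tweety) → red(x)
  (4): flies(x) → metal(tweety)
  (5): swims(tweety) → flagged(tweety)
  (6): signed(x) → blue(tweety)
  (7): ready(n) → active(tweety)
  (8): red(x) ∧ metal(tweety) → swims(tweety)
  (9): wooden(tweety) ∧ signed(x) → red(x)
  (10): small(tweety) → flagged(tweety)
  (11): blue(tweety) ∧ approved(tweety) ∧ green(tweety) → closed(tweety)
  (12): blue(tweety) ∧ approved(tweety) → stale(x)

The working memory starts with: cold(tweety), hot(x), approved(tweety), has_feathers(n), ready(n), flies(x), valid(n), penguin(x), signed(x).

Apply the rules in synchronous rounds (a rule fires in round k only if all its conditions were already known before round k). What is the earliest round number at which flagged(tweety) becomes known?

5

Round 1 — (2), (4), (6), (7), derive green(tweety), metal(tweety), blue(tweety), active(tweety).
Round 2 — (11), (12), derive closed(tweety), stale(x).
Round 3 — (3), derive red(x).
Round 4 — (8), derive swims(tweety).
Round 5 — (5), derive flagged(tweety).
flagged(tweety) first appears in round 5.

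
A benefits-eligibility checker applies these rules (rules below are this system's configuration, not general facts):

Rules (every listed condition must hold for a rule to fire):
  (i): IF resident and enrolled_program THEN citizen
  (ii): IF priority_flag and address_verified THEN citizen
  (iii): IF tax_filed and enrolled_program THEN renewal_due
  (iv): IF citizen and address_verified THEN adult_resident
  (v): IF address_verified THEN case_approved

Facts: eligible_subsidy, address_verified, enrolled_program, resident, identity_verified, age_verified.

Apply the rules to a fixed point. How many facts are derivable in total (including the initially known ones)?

Round 1: (i) [IF resident and enrolled_program THEN citizen]; (v) [IF address_verified THEN case_approved]. New: citizen, case_approved.
Round 2: (iv) [IF citizen and address_verified THEN adult_resident]. New: adult_resident.
Closure: {address_verified, adult_resident, age_verified, case_approved, citizen, eligible_subsidy, enrolled_program, identity_verified, resident} — 9 facts.

9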